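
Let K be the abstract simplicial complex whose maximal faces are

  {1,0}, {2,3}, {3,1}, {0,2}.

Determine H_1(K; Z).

Order the vertices as 0 < 1 < 2 < 3. Listing each simplex with vertices in this order, K has dimension 1 with simplices:

  0-simplices (4): [0], [1], [2], [3]
  1-simplices (4): [0,1], [0,2], [1,3], [2,3]

giving chain groups C_0 ≅ Z^4, C_1 ≅ Z^4.

The boundary map ∂_1: C_1 → C_0 maps an edge to its endpoints' difference, ∂[p,q] = q − p. For instance
  ∂[0,1] = [1] − [0].
The 4×4 boundary matrix has rank 3 and Smith normal form diag(1,1,1).

Now H_k = ker ∂_k / im ∂_{k+1}, so:

  H_1: rank ker ∂_1 − rank ∂_2 = (4 − 3) − 0 = 1, and there is no ∂_2, so H_1 = Z.

H_1 ≅ Z.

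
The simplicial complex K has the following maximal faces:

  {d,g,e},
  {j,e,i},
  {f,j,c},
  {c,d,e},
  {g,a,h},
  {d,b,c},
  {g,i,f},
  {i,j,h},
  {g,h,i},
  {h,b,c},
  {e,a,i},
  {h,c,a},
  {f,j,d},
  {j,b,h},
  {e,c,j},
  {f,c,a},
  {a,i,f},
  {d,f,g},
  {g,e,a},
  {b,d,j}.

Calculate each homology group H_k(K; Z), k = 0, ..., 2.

H_0 = Z,  H_1 = Z ⊕ Z/2Z,  H_2 = 0.

Take the total order a < b < c < d < e < f < g < h < i < j on the vertex set. Then K (dimension 2) consists of the simplices:

  0-simplices (10): a, b, c, d, e, f, g, h, i, j
  1-simplices (30): ac, ae, af, ag, ah, ai, bc, bd, bh, bj, cd, ce, cf, ch, cj, de, df, dg, dj, eg, ei, ej, fg, fi, fj, gh, gi, hi, hj, ij
  2-simplices (20): acf, ach, aeg, aei, afi, agh, bcd, bch, bdj, bhj, cde, cej, cfj, deg, dfg, dfj, eij, fgi, ghi, hij

Hence C_0 ≅ Z^10, C_1 ≅ Z^30, C_2 ≅ Z^20.

∂_1: C_1 → C_0 is given by ∂[p,q] = [q] − [p]. For instance
  ∂ac = c − a.
The resulting 10×30 matrix has rank 9, and its Smith normal form has invariant factors (1,1,1,1,1,1,1,1,1).

The boundary map ∂_2: C_2 → C_1 sends each 2-simplex [p,q,r] to [q,r] − [p,r] + [p,q]. For instance
  ∂ach = ch − ah + ac,
  ∂dfg = fg − dg + df.
The resulting 30×20 matrix has rank 20, and its Smith normal form has invariant factors (1,1,1,1,1,1,1,1,1,1,1,1,1,1,1,1,1,1,1,2).

Now H_k = ker ∂_k / im ∂_{k+1}, so:

  H_0: rank C_0 − rank ∂_1 = 10 − 9 = 1, and the invariant factors of ∂_1 are all 1, so H_0 ≅ Z.
  H_1: rank ker ∂_1 − rank ∂_2 = (30 − 9) − 20 = 1, and ∂_2 has invariant factor 2 > 1, so H_1 ≅ Z ⊕ Z/2Z.
  H_2: rank ker ∂_2 − rank ∂_3 = (20 − 20) − 0 = 0, and there is no ∂_3, so H_2 ≅ 0.

As a check, the Euler characteristic is 10 − 30 + 20 = 0, which agrees with 1 − 1 + 0 = 0.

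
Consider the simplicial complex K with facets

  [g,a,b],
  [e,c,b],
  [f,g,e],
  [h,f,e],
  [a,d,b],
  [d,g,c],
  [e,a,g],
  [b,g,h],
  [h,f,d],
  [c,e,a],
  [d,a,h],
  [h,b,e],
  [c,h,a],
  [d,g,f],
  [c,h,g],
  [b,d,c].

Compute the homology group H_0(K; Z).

H_0 ≅ Z.

Order the vertices as a < b < c < d < e < f < g < h. Listing each simplex with vertices in this order, K has dimension 2 with simplices:

  0-simplices (8): a, b, c, d, e, f, g, h
  1-simplices (24): ab, ac, ad, ae, ag, ah, bc, bd, be, bg, bh, cd, ce, cg, ch, df, dg, dh, ef, eg, eh, fg, fh, gh
  2-simplices (16): abd, abg, ace, ach, adh, aeg, bcd, bce, beh, bgh, cdg, cgh, dfg, dfh, efg, efh

Hence C_0 ≅ Z^8, C_1 ≅ Z^24, C_2 ≅ Z^16.

Boundary ∂_1: C_1 → C_0 sends each edge [p,q] (with p < q) to q − p.
The resulting 8×24 matrix has rank 7, and its Smith normal form has invariant factors (1,1,1,1,1,1,1).

The boundary map ∂_2: C_2 → C_1 acts by ∂[p,q,r] = [q,r] − [p,r] + [p,q]. For instance
  ∂aeg = eg − ag + ae,
  ∂bgh = gh − bh + bg.
As a 24×16 matrix over Z this has rank 15, with invariant factors (1,1,1,1,1,1,1,1,1,1,1,1,1,1,1).

Reading off H_k = ker ∂_k / im ∂_{k+1}:

  H_0: rank C_0 − rank ∂_1 = 8 − 7 = 1, and the invariant factors of ∂_1 are all 1, so H_0 ≅ Z.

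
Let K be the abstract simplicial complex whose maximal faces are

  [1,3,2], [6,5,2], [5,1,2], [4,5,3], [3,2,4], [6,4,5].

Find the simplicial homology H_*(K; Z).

H_0 ≅ Z,  H_1 ≅ Z,  H_2 = 0.

We work with the vertex ordering 1 < 2 < 3 < 4 < 5 < 6. The simplices of K, each written with vertices in increasing order, are:

  0-simplices (6): [1], [2], [3], [4], [5], [6]
  1-simplices (12): [1,2], [1,3], [1,5], [2,3], [2,4], [2,5], [2,6], [3,4], [3,5], [4,5], [4,6], [5,6]
  2-simplices (6): [1,2,3], [1,2,5], [2,3,4], [2,5,6], [3,4,5], [4,5,6]

giving chain groups C_0 ≅ Z^6, C_1 ≅ Z^12, C_2 ≅ Z^6.

∂_1: C_1 → C_0 is given by ∂[p,q] = [q] − [p]. For instance
  ∂[3,5] = [5] − [3].
As a 6×12 matrix over Z this has rank 5, with invariant factors (1,1,1,1,1).

Boundary ∂_2: C_2 → C_1 maps a triangle to the signed sum of its edges. For instance
  ∂[3,4,5] = [4,5] − [3,5] + [3,4],
  ∂[1,2,3] = [2,3] − [1,3] + [1,2].
The resulting 12×6 matrix has rank 6, and its Smith normal form has invariant factors (1,1,1,1,1,1).

From H_k ≅ ker(∂_k) / im(∂_{k+1}) we obtain:

  H_0: rank C_0 − rank ∂_1 = 6 − 5 = 1, and the invariant factors of ∂_1 are all 1, so H_0 = Z.
  H_1: rank ker ∂_1 − rank ∂_2 = (12 − 5) − 6 = 1, and the invariant factors of ∂_2 are all 1, so H_1 = Z.
  H_2: rank ker ∂_2 − rank ∂_3 = (6 − 6) − 0 = 0, and there is no ∂_3, so H_2 = 0.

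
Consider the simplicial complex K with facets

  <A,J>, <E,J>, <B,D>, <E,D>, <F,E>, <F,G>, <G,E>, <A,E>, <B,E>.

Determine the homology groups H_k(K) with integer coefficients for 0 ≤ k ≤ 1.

Order the vertices as A < B < D < E < F < G < J. Listing each simplex with vertices in this order, K has dimension 1 with simplices:

  0-simplices (7): A, B, D, E, F, G, J
  1-simplices (9): AE, AJ, BD, BE, DE, EF, EG, EJ, FG

Hence C_0 ≅ Z^7, C_1 ≅ Z^9.

Boundary ∂_1: C_1 → C_0 sends each edge [p,q] (with p < q) to q − p.
This gives a 7×9 integer matrix of rank 6; reducing to Smith normal form yields diagonal entries (1,1,1,1,1,1).

Reading off H_k = ker ∂_k / im ∂_{k+1}:

  H_0: rank C_0 − rank ∂_1 = 7 − 6 = 1, and the invariant factors of ∂_1 are all 1, so H_0 ≅ Z.
  H_1: rank ker ∂_1 − rank ∂_2 = (9 − 6) − 0 = 3, and there is no ∂_2, so H_1 ≅ Z^3.

H_0 = Z,  H_1 = Z^3.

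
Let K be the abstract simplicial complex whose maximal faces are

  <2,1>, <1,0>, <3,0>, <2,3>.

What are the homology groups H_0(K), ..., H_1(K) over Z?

Order the vertices as 0 < 1 < 2 < 3. Listing each simplex with vertices in this order, K has dimension 1 with simplices:

  0-simplices (4): [0], [1], [2], [3]
  1-simplices (4): [0,1], [0,3], [1,2], [2,3]

giving chain groups C_0 ≅ Z^4, C_1 ≅ Z^4.

∂_1: C_1 → C_0 maps an edge to its endpoints' difference, ∂[p,q] = q − p.
This gives a 4×4 integer matrix of rank 3; reducing to Smith normal form yields diagonal entries (1,1,1).

Computing H_k = (kernel of ∂_k) / (image of ∂_{k+1}):

  H_0: rank C_0 − rank ∂_1 = 4 − 3 = 1, and the invariant factors of ∂_1 are all 1, so H_0 = Z.
  H_1: rank ker ∂_1 − rank ∂_2 = (4 − 3) − 0 = 1, and there is no ∂_2, so H_1 = Z.

As a check, the Euler characteristic is 4 − 4 = 0, which agrees with 1 − 1 = 0.
(K is a triangulation of the circle S^1.)

H_0 = Z,  H_1 = Z.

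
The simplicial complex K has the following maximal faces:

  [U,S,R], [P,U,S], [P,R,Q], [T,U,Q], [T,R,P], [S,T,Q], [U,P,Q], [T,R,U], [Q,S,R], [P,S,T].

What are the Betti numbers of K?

Order the vertices as P < Q < R < S < T < U. Listing each simplex with vertices in this order, K has dimension 2 with simplices:

  0-simplices (6): P, Q, R, S, T, U
  1-simplices (15): PQ, PR, PS, PT, PU, QR, QS, QT, QU, RS, RT, RU, ST, SU, TU
  2-simplices (10): PQR, PQU, PRT, PST, PSU, QRS, QST, QTU, RSU, RTU

Hence C_0 ≅ Z^6, C_1 ≅ Z^15, C_2 ≅ Z^10.

Boundary ∂_1: C_1 → C_0 sends each edge [p,q] (with p < q) to q − p. For instance
  ∂QS = S − Q.
As a 6×15 matrix over Z this has rank 5, with invariant factors (1,1,1,1,1).

∂_2: C_2 → C_1 sends each 2-simplex [p,q,r] to [q,r] − [p,r] + [p,q]. For instance
  ∂QTU = TU − QU + QT,
  ∂PSU = SU − PU + PS.
This gives a 15×10 integer matrix of rank 10; reducing to Smith normal form yields diagonal entries (1,1,1,1,1,1,1,1,1,2).

Reading off H_k = ker ∂_k / im ∂_{k+1}:

  H_0: rank C_0 − rank ∂_1 = 6 − 5 = 1, and the invariant factors of ∂_1 are all 1, so H_0 ≅ Z.
  H_1: rank ker ∂_1 − rank ∂_2 = (15 − 5) − 10 = 0, and ∂_2 has invariant factor 2 > 1, so H_1 ≅ Z/2Z.
  H_2: rank ker ∂_2 − rank ∂_3 = (10 − 10) − 0 = 0, and there is no ∂_3, so H_2 ≅ 0.

Hence the Betti numbers are b_0 = 1, b_1 = 0, b_2 = 0.

b_0 = 1, b_1 = 0, b_2 = 0.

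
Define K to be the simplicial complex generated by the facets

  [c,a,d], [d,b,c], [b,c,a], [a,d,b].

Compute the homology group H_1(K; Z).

H_1 = 0.

K has 4 vertices, 6 edges, 4 triangles.
rank ∂_1 = 3, rank ∂_2 = 3 ⇒ b_1 = 6 − 3 − 3 = 0; all invariant factors of ∂_2 are 1 so no torsion. So H_1 ≅ 0.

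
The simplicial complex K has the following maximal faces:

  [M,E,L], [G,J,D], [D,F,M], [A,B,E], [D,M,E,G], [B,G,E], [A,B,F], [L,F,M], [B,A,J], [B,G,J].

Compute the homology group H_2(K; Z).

Order the vertices as A < B < D < E < F < G < J < L < M. Listing each simplex with vertices in this order, K has dimension 3 with simplices:

  0-simplices (9): A, B, D, E, F, G, J, L, M
  1-simplices (21): AB, AE, AF, AJ, BE, BF, BG, BJ, DE, DF, DG, DJ, DM, EG, EL, EM, FL, FM, GJ, GM, LM
  2-simplices (13): ABE, ABF, ABJ, BEG, BGJ, DEG, DEM, DFM, DGJ, DGM, EGM, ELM, FLM
  3-simplices (1): DEGM

Hence C_0 ≅ Z^9, C_1 ≅ Z^21, C_2 ≅ Z^13, C_3 ≅ Z^1.

The boundary map ∂_1: C_1 → C_0 is given by ∂[p,q] = [q] − [p]. For instance
  ∂BG = G − B.
The resulting 9×21 matrix has rank 8, and its Smith normal form has invariant factors (1,1,1,1,1,1,1,1).

Boundary ∂_2: C_2 → C_1 maps a triangle to the signed sum of its edges. For instance
  ∂ABF = BF − AF + AB,
  ∂DGM = GM − DM + DG.
The resulting 21×13 matrix has rank 12, and its Smith normal form has invariant factors (1,1,1,1,1,1,1,1,1,1,1,1).

The boundary map ∂_3: C_3 → C_2 sends each 3-simplex σ to the alternating sum Σ_i (−1)^i (σ with its i-th vertex removed). For instance
  ∂DEGM = EGM − DGM + DEM − DEG.
The resulting 13×1 matrix has rank 1, and its Smith normal form has invariant factors (1).

Reading off H_k = ker ∂_k / im ∂_{k+1}:

  H_2: rank ker ∂_2 − rank ∂_3 = (13 − 12) − 1 = 0, and the invariant factors of ∂_3 are all 1, so H_2 = 0.

H_2 ≅ 0.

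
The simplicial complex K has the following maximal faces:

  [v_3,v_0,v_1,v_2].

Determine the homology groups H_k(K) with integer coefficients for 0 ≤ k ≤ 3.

We work with the vertex ordering v_0 < v_1 < v_2 < v_3. The simplices of K, each written with vertices in increasing order, are:

  0-simplices (4): [v_0], [v_1], [v_2], [v_3]
  1-simplices (6): [v_0,v_1], [v_0,v_2], [v_0,v_3], [v_1,v_2], [v_1,v_3], [v_2,v_3]
  2-simplices (4): [v_0,v_1,v_2], [v_0,v_1,v_3], [v_0,v_2,v_3], [v_1,v_2,v_3]
  3-simplices (1): [v_0,v_1,v_2,v_3]

so the chain groups are C_0 ≅ Z^4, C_1 ≅ Z^6, C_2 ≅ Z^4, C_3 ≅ Z^1.

The boundary map ∂_1: C_1 → C_0 maps an edge to its endpoints' difference, ∂[p,q] = q − p.
The resulting 4×6 matrix has rank 3, and its Smith normal form has invariant factors (1,1,1).

The boundary map ∂_2: C_2 → C_1 sends each 2-simplex [p,q,r] to [q,r] − [p,r] + [p,q]. For instance
  ∂[v_0,v_1,v_2] = [v_1,v_2] − [v_0,v_2] + [v_0,v_1],
  ∂[v_1,v_2,v_3] = [v_2,v_3] − [v_1,v_3] + [v_1,v_2].
The 6×4 boundary matrix has rank 3 and Smith normal form diag(1,1,1).

The boundary map ∂_3: C_3 → C_2 sends each 3-simplex σ to the alternating sum Σ_i (−1)^i (σ with its i-th vertex removed). For instance
  ∂[v_0,v_1,v_2,v_3] = [v_1,v_2,v_3] − [v_0,v_2,v_3] + [v_0,v_1,v_3] − [v_0,v_1,v_2].
The resulting 4×1 matrix has rank 1, and its Smith normal form has invariant factors (1).

Now H_k = ker ∂_k / im ∂_{k+1}, so:

  H_0: rank C_0 − rank ∂_1 = 4 − 3 = 1, and the invariant factors of ∂_1 are all 1, so H_0 = Z.
  H_1: rank ker ∂_1 − rank ∂_2 = (6 − 3) − 3 = 0, and the invariant factors of ∂_2 are all 1, so H_1 = 0.
  H_2: rank ker ∂_2 − rank ∂_3 = (4 − 3) − 1 = 0, and the invariant factors of ∂_3 are all 1, so H_2 = 0.
  H_3: rank ker ∂_3 − rank ∂_4 = (1 − 1) − 0 = 0, and there is no ∂_4, so H_3 = 0.

As a check, the Euler characteristic is 4 − 6 + 4 − 1 = 1, which agrees with 1 − 0 + 0 − 0 = 1.

H_0 = Z,  H_1 = 0,  H_2 = 0,  H_3 = 0.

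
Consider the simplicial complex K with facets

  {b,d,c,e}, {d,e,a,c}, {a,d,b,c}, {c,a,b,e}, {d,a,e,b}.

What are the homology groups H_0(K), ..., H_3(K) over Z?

H_0 = Z,  H_1 = 0,  H_2 = 0,  H_3 = Z.

K has 5 vertices, 10 edges, 10 triangles, 5 3-simplices.
rank ∂_0 = 0, rank ∂_1 = 4 ⇒ b_0 = 5 − 0 − 4 = 1; all invariant factors of ∂_1 are 1 so no torsion. So H_0 ≅ Z.
rank ∂_1 = 4, rank ∂_2 = 6 ⇒ b_1 = 10 − 4 − 6 = 0; all invariant factors of ∂_2 are 1 so no torsion. So H_1 ≅ 0.
rank ∂_2 = 6, rank ∂_3 = 4 ⇒ b_2 = 10 − 6 − 4 = 0; all invariant factors of ∂_3 are 1 so no torsion. So H_2 ≅ 0.
rank ∂_3 = 4, rank ∂_4 = 0 ⇒ b_3 = 5 − 4 − 0 = 1. So H_3 ≅ Z.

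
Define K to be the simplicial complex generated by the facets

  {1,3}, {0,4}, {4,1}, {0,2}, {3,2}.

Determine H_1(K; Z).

H_1 = Z.

We work with the vertex ordering 0 < 1 < 2 < 3 < 4. The simplices of K, each written with vertices in increasing order, are:

  0-simplices (5): [0], [1], [2], [3], [4]
  1-simplices (5): [0,2], [0,4], [1,3], [1,4], [2,3]

Hence C_0 ≅ Z^5, C_1 ≅ Z^5.

∂_1: C_1 → C_0 sends each edge [p,q] (with p < q) to q − p. For instance
  ∂[1,3] = [3] − [1].
The 5×5 boundary matrix has rank 4 and Smith normal form diag(1,1,1,1).

From H_k ≅ ker(∂_k) / im(∂_{k+1}) we obtain:

  H_1: rank ker ∂_1 − rank ∂_2 = (5 − 4) − 0 = 1, and there is no ∂_2, so H_1 ≅ Z.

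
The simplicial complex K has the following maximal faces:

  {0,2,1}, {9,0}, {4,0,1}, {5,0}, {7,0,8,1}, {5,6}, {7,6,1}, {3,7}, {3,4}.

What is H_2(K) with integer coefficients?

H_2 = 0.

We work with the vertex ordering 0 < 1 < 2 < 3 < 4 < 5 < 6 < 7 < 8 < 9. The simplices of K, each written with vertices in increasing order, are:

  0-simplices (10): [0], [1], [2], [3], [4], [5], [6], [7], [8], [9]
  1-simplices (17): [0,1], [0,2], [0,4], [0,5], [0,7], [0,8], [0,9], [1,2], [1,4], [1,6], [1,7], [1,8], [3,4], [3,7], [5,6], [6,7], [7,8]
  2-simplices (7): [0,1,2], [0,1,4], [0,1,7], [0,1,8], [0,7,8], [1,6,7], [1,7,8]
  3-simplices (1): [0,1,7,8]

giving chain groups C_0 ≅ Z^10, C_1 ≅ Z^17, C_2 ≅ Z^7, C_3 ≅ Z^1.

∂_1: C_1 → C_0 maps an edge to its endpoints' difference, ∂[p,q] = q − p. For instance
  ∂[1,6] = [6] − [1].
The 10×17 boundary matrix has rank 9 and Smith normal form diag(1,1,1,1,1,1,1,1,1).

The boundary map ∂_2: C_2 → C_1 acts by ∂[p,q,r] = [q,r] − [p,r] + [p,q]. For instance
  ∂[0,1,7] = [1,7] − [0,7] + [0,1],
  ∂[0,1,2] = [1,2] − [0,2] + [0,1].
The resulting 17×7 matrix has rank 6, and its Smith normal form has invariant factors (1,1,1,1,1,1).

∂_3: C_3 → C_2 sends each 3-simplex σ to the alternating sum Σ_i (−1)^i (σ with its i-th vertex removed). For instance
  ∂[0,1,7,8] = [1,7,8] − [0,7,8] + [0,1,8] − [0,1,7].
As a 7×1 matrix over Z this has rank 1, with invariant factors (1).

Reading off H_k = ker ∂_k / im ∂_{k+1}:

  H_2: rank ker ∂_2 − rank ∂_3 = (7 − 6) − 1 = 0, and the invariant factors of ∂_3 are all 1, so H_2 ≅ 0.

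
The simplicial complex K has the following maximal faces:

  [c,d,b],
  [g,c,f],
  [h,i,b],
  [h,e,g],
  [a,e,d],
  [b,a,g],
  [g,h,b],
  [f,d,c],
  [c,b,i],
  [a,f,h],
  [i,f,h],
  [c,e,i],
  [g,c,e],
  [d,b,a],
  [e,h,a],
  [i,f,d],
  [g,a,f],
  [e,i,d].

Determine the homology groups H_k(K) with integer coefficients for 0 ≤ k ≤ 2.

H_0 = Z,  H_1 = Z × Z/2,  H_2 = 0.

K has 9 vertices, 27 edges, 18 triangles.
rank ∂_0 = 0, rank ∂_1 = 8 ⇒ b_0 = 9 − 0 − 8 = 1; all invariant factors of ∂_1 are 1 so no torsion. So H_0 = Z.
rank ∂_1 = 8, rank ∂_2 = 18 ⇒ b_1 = 27 − 8 − 18 = 1; ∂_2 has invariant factor(s) [2] giving torsion. So H_1 = Z × Z/2.
rank ∂_2 = 18, rank ∂_3 = 0 ⇒ b_2 = 18 − 18 − 0 = 0. So H_2 = 0.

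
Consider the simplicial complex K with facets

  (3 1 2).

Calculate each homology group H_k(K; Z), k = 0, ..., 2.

We work with the vertex ordering 1 < 2 < 3. The simplices of K, each written with vertices in increasing order, are:

  0-simplices (3): [1], [2], [3]
  1-simplices (3): [1,2], [1,3], [2,3]
  2-simplices (1): [1,2,3]

giving chain groups C_0 ≅ Z^3, C_1 ≅ Z^3, C_2 ≅ Z^1.

∂_1: C_1 → C_0 maps an edge to its endpoints' difference, ∂[p,q] = q − p.
As a 3×3 matrix over Z this has rank 2, with invariant factors (1,1).

∂_2: C_2 → C_1 maps a triangle to the signed sum of its edges. For instance
  ∂[1,2,3] = [2,3] − [1,3] + [1,2].
The 3×1 boundary matrix has rank 1 and Smith normal form diag(1).

Computing H_k = (kernel of ∂_k) / (image of ∂_{k+1}):

  H_0: rank C_0 − rank ∂_1 = 3 − 2 = 1, and the invariant factors of ∂_1 are all 1, so H_0 = Z.
  H_1: rank ker ∂_1 − rank ∂_2 = (3 − 2) − 1 = 0, and the invariant factors of ∂_2 are all 1, so H_1 = 0.
  H_2: rank ker ∂_2 − rank ∂_3 = (1 − 1) − 0 = 0, and there is no ∂_3, so H_2 = 0.

H_0 = Z,  H_1 = 0,  H_2 = 0.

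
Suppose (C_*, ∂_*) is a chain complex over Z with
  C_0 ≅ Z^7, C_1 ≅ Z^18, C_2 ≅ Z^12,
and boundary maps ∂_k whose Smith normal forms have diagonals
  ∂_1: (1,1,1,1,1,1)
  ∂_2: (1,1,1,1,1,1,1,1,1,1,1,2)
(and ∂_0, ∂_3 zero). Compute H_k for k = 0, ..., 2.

H_0: b_0 = 7 − 0 − 6 = 1; torsion from ∂_1 factors > 1: none. So H_0 ≅ Z.
H_1: b_1 = 18 − 6 − 12 = 0; torsion from ∂_2 factors > 1: [2]. So H_1 ≅ Z/2.
H_2: b_2 = 12 − 12 − 0 = 0; torsion from ∂_3 factors > 1: none. So H_2 ≅ 0.

H_0 ≅ Z,  H_1 ≅ Z/2,  H_2 = 0.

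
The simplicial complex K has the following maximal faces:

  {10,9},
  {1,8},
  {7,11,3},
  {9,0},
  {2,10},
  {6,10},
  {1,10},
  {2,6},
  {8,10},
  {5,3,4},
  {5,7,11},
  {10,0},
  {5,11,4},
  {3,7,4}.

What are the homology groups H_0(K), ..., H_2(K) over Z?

Take the total order 0 < 1 < 2 < 3 < 4 < 5 < 6 < 7 < 8 < 9 < 10 < 11 on the vertex set. Then K (dimension 2) consists of the simplices:

  0-simplices (12): [0], [1], [2], [3], [4], [5], [6], [7], [8], [9], [10], [11]
  1-simplices (19): [0,9], [0,10], [1,8], [1,10], [2,6], [2,10], [3,4], [3,5], [3,7], [3,11], [4,5], [4,7], [4,11], [5,7], [5,11], [6,10], [7,11], [8,10], [9,10]
  2-simplices (5): [3,4,5], [3,4,7], [3,7,11], [4,5,11], [5,7,11]

giving chain groups C_0 ≅ Z^12, C_1 ≅ Z^19, C_2 ≅ Z^5.

Boundary ∂_1: C_1 → C_0 is given by ∂[p,q] = [q] − [p]. For instance
  ∂[3,4] = [4] − [3].
The 12×19 boundary matrix has rank 10 and Smith normal form diag(1,1,1,1,1,1,1,1,1,1).

Boundary ∂_2: C_2 → C_1 acts by ∂[p,q,r] = [q,r] − [p,r] + [p,q]. For instance
  ∂[3,4,5] = [4,5] − [3,5] + [3,4],
  ∂[3,7,11] = [7,11] − [3,11] + [3,7].
The resulting 19×5 matrix has rank 5, and its Smith normal form has invariant factors (1,1,1,1,1).

Reading off H_k = ker ∂_k / im ∂_{k+1}:

  H_0: rank C_0 − rank ∂_1 = 12 − 10 = 2, and the invariant factors of ∂_1 are all 1, so H_0 = Z^2.
  H_1: rank ker ∂_1 − rank ∂_2 = (19 − 10) − 5 = 4, and the invariant factors of ∂_2 are all 1, so H_1 = Z^4.
  H_2: rank ker ∂_2 − rank ∂_3 = (5 − 5) − 0 = 0, and there is no ∂_3, so H_2 = 0.

As a check, the Euler characteristic is 12 − 19 + 5 = -2, which agrees with 2 − 4 + 0 = -2.

H_0 = Z^2,  H_1 = Z^4,  H_2 = 0.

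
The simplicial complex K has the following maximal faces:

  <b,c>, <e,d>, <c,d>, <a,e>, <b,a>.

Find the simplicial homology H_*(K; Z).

K has 5 vertices, 5 edges.
rank ∂_0 = 0, rank ∂_1 = 4 ⇒ b_0 = 5 − 0 − 4 = 1; all invariant factors of ∂_1 are 1 so no torsion. So H_0 = Z.
rank ∂_1 = 4, rank ∂_2 = 0 ⇒ b_1 = 5 − 4 − 0 = 1. So H_1 = Z.

H_0 = Z,  H_1 = Z.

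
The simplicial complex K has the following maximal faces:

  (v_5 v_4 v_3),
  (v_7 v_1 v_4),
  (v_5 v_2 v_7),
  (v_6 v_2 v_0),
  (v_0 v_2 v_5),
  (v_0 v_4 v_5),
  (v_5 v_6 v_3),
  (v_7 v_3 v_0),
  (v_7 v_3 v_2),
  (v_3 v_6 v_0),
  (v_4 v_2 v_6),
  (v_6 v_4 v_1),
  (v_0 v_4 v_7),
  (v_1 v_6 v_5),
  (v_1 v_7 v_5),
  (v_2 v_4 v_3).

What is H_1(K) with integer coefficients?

H_1 = Z^2.

Take the total order v_0 < v_1 < v_2 < v_3 < v_4 < v_5 < v_6 < v_7 on the vertex set. Then K (dimension 2) consists of the simplices:

  0-simplices (8): [v_0], [v_1], [v_2], [v_3], [v_4], [v_5], [v_6], [v_7]
  1-simplices (24): (24 of them)
  2-simplices (16): (16 of them)

so the chain groups are C_0 ≅ Z^8, C_1 ≅ Z^24, C_2 ≅ Z^16.

∂_1: C_1 → C_0 is given by ∂[p,q] = [q] − [p]. For instance
  ∂[v_4,v_6] = [v_6] − [v_4].
The 8×24 boundary matrix has rank 7 and Smith normal form diag(1,1,1,1,1,1,1).

Boundary ∂_2: C_2 → C_1 acts by ∂[p,q,r] = [q,r] − [p,r] + [p,q]. For instance
  ∂[v_2,v_5,v_7] = [v_5,v_7] − [v_2,v_7] + [v_2,v_5],
  ∂[v_3,v_4,v_5] = [v_4,v_5] − [v_3,v_5] + [v_3,v_4].
As a 24×16 matrix over Z this has rank 15, with invariant factors (1,1,1,1,1,1,1,1,1,1,1,1,1,1,1).

Reading off H_k = ker ∂_k / im ∂_{k+1}:

  H_1: rank ker ∂_1 − rank ∂_2 = (24 − 7) − 15 = 2, and the invariant factors of ∂_2 are all 1, so H_1 ≅ Z^2.

(K is a triangulation of the torus T^2.)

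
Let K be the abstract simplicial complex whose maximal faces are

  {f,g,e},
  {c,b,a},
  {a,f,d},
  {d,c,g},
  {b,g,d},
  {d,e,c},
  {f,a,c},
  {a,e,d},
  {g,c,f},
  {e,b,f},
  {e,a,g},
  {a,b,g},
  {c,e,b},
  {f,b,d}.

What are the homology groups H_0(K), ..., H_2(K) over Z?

H_0 ≅ Z,  H_1 ≅ Z^2,  H_2 ≅ Z.

Take the total order a < b < c < d < e < f < g on the vertex set. Then K (dimension 2) consists of the simplices:

  0-simplices (7): a, b, c, d, e, f, g
  1-simplices (21): ab, ac, ad, ae, af, ag, bc, bd, be, bf, bg, cd, ce, cf, cg, de, df, dg, ef, eg, fg
  2-simplices (14): abc, abg, acf, ade, adf, aeg, bce, bdf, bdg, bef, cde, cdg, cfg, efg

so the chain groups are C_0 ≅ Z^7, C_1 ≅ Z^21, C_2 ≅ Z^14.

Boundary ∂_1: C_1 → C_0 sends each edge [p,q] (with p < q) to q − p. For instance
  ∂bg = g − b.
The resulting 7×21 matrix has rank 6, and its Smith normal form has invariant factors (1,1,1,1,1,1).

Boundary ∂_2: C_2 → C_1 sends each 2-simplex [p,q,r] to [q,r] − [p,r] + [p,q]. For instance
  ∂bdf = df − bf + bd,
  ∂abg = bg − ag + ab.
The 21×14 boundary matrix has rank 13 and Smith normal form diag(1,1,1,1,1,1,1,1,1,1,1,1,1).

Reading off H_k = ker ∂_k / im ∂_{k+1}:

  H_0: rank C_0 − rank ∂_1 = 7 − 6 = 1, and the invariant factors of ∂_1 are all 1, so H_0 = Z.
  H_1: rank ker ∂_1 − rank ∂_2 = (21 − 6) − 13 = 2, and the invariant factors of ∂_2 are all 1, so H_1 = Z^2.
  H_2: rank ker ∂_2 − rank ∂_3 = (14 − 13) − 0 = 1, and there is no ∂_3, so H_2 = Z.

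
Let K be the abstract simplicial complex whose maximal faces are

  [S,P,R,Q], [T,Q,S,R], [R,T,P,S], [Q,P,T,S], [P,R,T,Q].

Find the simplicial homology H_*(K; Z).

Take the total order P < Q < R < S < T on the vertex set. Then K (dimension 3) consists of the simplices:

  0-simplices (5): P, Q, R, S, T
  1-simplices (10): PQ, PR, PS, PT, QR, QS, QT, RS, RT, ST
  2-simplices (10): PQR, PQS, PQT, PRS, PRT, PST, QRS, QRT, QST, RST
  3-simplices (5): PQRS, PQRT, PQST, PRST, QRST

so the chain groups are C_0 ≅ Z^5, C_1 ≅ Z^10, C_2 ≅ Z^10, C_3 ≅ Z^5.

The boundary map ∂_1: C_1 → C_0 sends each edge [p,q] (with p < q) to q − p.
The 5×10 boundary matrix has rank 4 and Smith normal form diag(1,1,1,1).

Boundary ∂_2: C_2 → C_1 acts by ∂[p,q,r] = [q,r] − [p,r] + [p,q]. For instance
  ∂PST = ST − PT + PS,
  ∂PRT = RT − PT + PR.
This gives a 10×10 integer matrix of rank 6; reducing to Smith normal form yields diagonal entries (1,1,1,1,1,1).

∂_3: C_3 → C_2 sends each 3-simplex σ to the alternating sum Σ_i (−1)^i (σ with its i-th vertex removed). For instance
  ∂PRST = RST − PST + PRT − PRS,
  ∂PQRT = QRT − PRT + PQT − PQR.
This gives a 10×5 integer matrix of rank 4; reducing to Smith normal form yields diagonal entries (1,1,1,1).

From H_k ≅ ker(∂_k) / im(∂_{k+1}) we obtain:

  H_0: rank C_0 − rank ∂_1 = 5 − 4 = 1, and the invariant factors of ∂_1 are all 1, so H_0 = Z.
  H_1: rank ker ∂_1 − rank ∂_2 = (10 − 4) − 6 = 0, and the invariant factors of ∂_2 are all 1, so H_1 = 0.
  H_2: rank ker ∂_2 − rank ∂_3 = (10 − 6) − 4 = 0, and the invariant factors of ∂_3 are all 1, so H_2 = 0.
  H_3: rank ker ∂_3 − rank ∂_4 = (5 − 4) − 0 = 1, and there is no ∂_4, so H_3 = Z.

H_0 = Z,  H_1 = 0,  H_2 = 0,  H_3 = Z.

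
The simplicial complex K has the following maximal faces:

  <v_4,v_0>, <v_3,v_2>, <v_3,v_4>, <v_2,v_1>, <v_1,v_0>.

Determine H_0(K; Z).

Order the vertices as v_0 < v_1 < v_2 < v_3 < v_4. Listing each simplex with vertices in this order, K has dimension 1 with simplices:

  0-simplices (5): [v_0], [v_1], [v_2], [v_3], [v_4]
  1-simplices (5): [v_0,v_1], [v_0,v_4], [v_1,v_2], [v_2,v_3], [v_3,v_4]

giving chain groups C_0 ≅ Z^5, C_1 ≅ Z^5.

∂_1: C_1 → C_0 sends each edge [p,q] (with p < q) to q − p. For instance
  ∂[v_0,v_4] = [v_4] − [v_0].
The 5×5 boundary matrix has rank 4 and Smith normal form diag(1,1,1,1).

Reading off H_k = ker ∂_k / im ∂_{k+1}:

  H_0: rank C_0 − rank ∂_1 = 5 − 4 = 1, and the invariant factors of ∂_1 are all 1, so H_0 ≅ Z.

(K is a triangulation of the circle S^1.)

H_0 ≅ Z.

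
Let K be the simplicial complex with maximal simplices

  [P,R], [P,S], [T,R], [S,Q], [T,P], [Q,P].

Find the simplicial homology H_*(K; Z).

H_0 ≅ Z,  H_1 ≅ Z^2.

K has 5 vertices, 6 edges.
rank ∂_0 = 0, rank ∂_1 = 4 ⇒ b_0 = 5 − 0 − 4 = 1; all invariant factors of ∂_1 are 1 so no torsion. So H_0 = Z.
rank ∂_1 = 4, rank ∂_2 = 0 ⇒ b_1 = 6 − 4 − 0 = 2. So H_1 = Z^2.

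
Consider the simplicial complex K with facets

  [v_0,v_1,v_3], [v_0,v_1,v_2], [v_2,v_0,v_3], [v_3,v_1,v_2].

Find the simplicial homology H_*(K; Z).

Fix the vertex order v_0 < v_1 < v_2 < v_3 and write every simplex with vertices in increasing order. Then dim K = 2 and the simplices of K are:

  0-simplices (4): [v_0], [v_1], [v_2], [v_3]
  1-simplices (6): [v_0,v_1], [v_0,v_2], [v_0,v_3], [v_1,v_2], [v_1,v_3], [v_2,v_3]
  2-simplices (4): [v_0,v_1,v_2], [v_0,v_1,v_3], [v_0,v_2,v_3], [v_1,v_2,v_3]

so the chain groups are C_0 ≅ Z^4, C_1 ≅ Z^6, C_2 ≅ Z^4.

Boundary ∂_1: C_1 → C_0 is given by ∂[p,q] = [q] − [p].
The resulting 4×6 matrix has rank 3, and its Smith normal form has invariant factors (1,1,1).

∂_2: C_2 → C_1 maps a triangle to the signed sum of its edges. For instance
  ∂[v_0,v_1,v_3] = [v_1,v_3] − [v_0,v_3] + [v_0,v_1],
  ∂[v_0,v_2,v_3] = [v_2,v_3] − [v_0,v_3] + [v_0,v_2].
This gives a 6×4 integer matrix of rank 3; reducing to Smith normal form yields diagonal entries (1,1,1).

Computing H_k = (kernel of ∂_k) / (image of ∂_{k+1}):

  H_0: rank C_0 − rank ∂_1 = 4 − 3 = 1, and the invariant factors of ∂_1 are all 1, so H_0 = Z.
  H_1: rank ker ∂_1 − rank ∂_2 = (6 − 3) − 3 = 0, and the invariant factors of ∂_2 are all 1, so H_1 = 0.
  H_2: rank ker ∂_2 − rank ∂_3 = (4 − 3) − 0 = 1, and there is no ∂_3, so H_2 = Z.

(K is a triangulation of the 2-sphere S^2.)

H_0 ≅ Z,  H_1 = 0,  H_2 ≅ Z.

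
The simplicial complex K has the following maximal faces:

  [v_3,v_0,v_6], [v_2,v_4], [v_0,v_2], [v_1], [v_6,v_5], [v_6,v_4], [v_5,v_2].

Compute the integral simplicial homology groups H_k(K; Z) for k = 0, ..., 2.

H_0 = Z^2,  H_1 = Z^2,  H_2 = 0.

Take the total order v_0 < v_1 < v_2 < v_3 < v_4 < v_5 < v_6 on the vertex set. Then K (dimension 2) consists of the simplices:

  0-simplices (7): [v_0], [v_1], [v_2], [v_3], [v_4], [v_5], [v_6]
  1-simplices (8): [v_0,v_2], [v_0,v_3], [v_0,v_6], [v_2,v_4], [v_2,v_5], [v_3,v_6], [v_4,v_6], [v_5,v_6]
  2-simplices (1): [v_0,v_3,v_6]

so the chain groups are C_0 ≅ Z^7, C_1 ≅ Z^8, C_2 ≅ Z^1.

The boundary map ∂_1: C_1 → C_0 is given by ∂[p,q] = [q] − [p].
The resulting 7×8 matrix has rank 5, and its Smith normal form has invariant factors (1,1,1,1,1).

∂_2: C_2 → C_1 maps a triangle to the signed sum of its edges. For instance
  ∂[v_0,v_3,v_6] = [v_3,v_6] − [v_0,v_6] + [v_0,v_3].
As a 8×1 matrix over Z this has rank 1, with invariant factors (1).

Computing H_k = (kernel of ∂_k) / (image of ∂_{k+1}):

  H_0: rank C_0 − rank ∂_1 = 7 − 5 = 2, and the invariant factors of ∂_1 are all 1, so H_0 = Z^2.
  H_1: rank ker ∂_1 − rank ∂_2 = (8 − 5) − 1 = 2, and the invariant factors of ∂_2 are all 1, so H_1 = Z^2.
  H_2: rank ker ∂_2 − rank ∂_3 = (1 − 1) − 0 = 0, and there is no ∂_3, so H_2 = 0.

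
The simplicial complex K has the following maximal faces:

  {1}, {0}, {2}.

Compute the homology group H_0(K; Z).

H_0 ≅ Z^3.

Take the total order 0 < 1 < 2 on the vertex set. Then K (dimension 0) consists of the simplices:

  0-simplices (3): [0], [1], [2]

giving chain groups C_0 ≅ Z^3.

Now H_k = ker ∂_k / im ∂_{k+1}, so:

  H_0: rank C_0 − rank ∂_1 = 3 − 0 = 3, and there is no ∂_1, so H_0 = Z^3.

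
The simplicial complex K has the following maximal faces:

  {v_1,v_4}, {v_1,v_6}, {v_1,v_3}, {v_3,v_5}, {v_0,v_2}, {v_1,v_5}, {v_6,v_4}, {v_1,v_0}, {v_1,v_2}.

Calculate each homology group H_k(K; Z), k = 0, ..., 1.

We work with the vertex ordering v_0 < v_1 < v_2 < v_3 < v_4 < v_5 < v_6. The simplices of K, each written with vertices in increasing order, are:

  0-simplices (7): [v_0], [v_1], [v_2], [v_3], [v_4], [v_5], [v_6]
  1-simplices (9): [v_0,v_1], [v_0,v_2], [v_1,v_2], [v_1,v_3], [v_1,v_4], [v_1,v_5], [v_1,v_6], [v_3,v_5], [v_4,v_6]

so the chain groups are C_0 ≅ Z^7, C_1 ≅ Z^9.

Boundary ∂_1: C_1 → C_0 sends each edge [p,q] (with p < q) to q − p. For instance
  ∂[v_0,v_2] = [v_2] − [v_0].
The resulting 7×9 matrix has rank 6, and its Smith normal form has invariant factors (1,1,1,1,1,1).

Now H_k = ker ∂_k / im ∂_{k+1}, so:

  H_0: rank C_0 − rank ∂_1 = 7 − 6 = 1, and the invariant factors of ∂_1 are all 1, so H_0 = Z.
  H_1: rank ker ∂_1 − rank ∂_2 = (9 − 6) − 0 = 3, and there is no ∂_2, so H_1 = Z^3.

H_0 ≅ Z,  H_1 ≅ Z^3.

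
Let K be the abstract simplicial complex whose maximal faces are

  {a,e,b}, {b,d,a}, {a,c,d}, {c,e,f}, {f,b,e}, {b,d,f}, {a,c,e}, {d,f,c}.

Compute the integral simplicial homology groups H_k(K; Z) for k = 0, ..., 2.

Fix the vertex order a < b < c < d < e < f and write every simplex with vertices in increasing order. Then dim K = 2 and the simplices of K are:

  0-simplices (6): a, b, c, d, e, f
  1-simplices (12): ab, ac, ad, ae, bd, be, bf, cd, ce, cf, df, ef
  2-simplices (8): abd, abe, acd, ace, bdf, bef, cdf, cef

so the chain groups are C_0 ≅ Z^6, C_1 ≅ Z^12, C_2 ≅ Z^8.

∂_1: C_1 → C_0 is given by ∂[p,q] = [q] − [p].
The 6×12 boundary matrix has rank 5 and Smith normal form diag(1,1,1,1,1).

∂_2: C_2 → C_1 acts by ∂[p,q,r] = [q,r] − [p,r] + [p,q]. For instance
  ∂acd = cd − ad + ac,
  ∂bef = ef − bf + be.
This gives a 12×8 integer matrix of rank 7; reducing to Smith normal form yields diagonal entries (1,1,1,1,1,1,1).

Computing H_k = (kernel of ∂_k) / (image of ∂_{k+1}):

  H_0: rank C_0 − rank ∂_1 = 6 − 5 = 1, and the invariant factors of ∂_1 are all 1, so H_0 = Z.
  H_1: rank ker ∂_1 − rank ∂_2 = (12 − 5) − 7 = 0, and the invariant factors of ∂_2 are all 1, so H_1 = 0.
  H_2: rank ker ∂_2 − rank ∂_3 = (8 − 7) − 0 = 1, and there is no ∂_3, so H_2 = Z.

As a check, the Euler characteristic is 6 − 12 + 8 = 2, which agrees with 1 − 0 + 1 = 2.
(K is a triangulation of the 2-sphere S^2.)

H_0 ≅ Z,  H_1 = 0,  H_2 ≅ Z.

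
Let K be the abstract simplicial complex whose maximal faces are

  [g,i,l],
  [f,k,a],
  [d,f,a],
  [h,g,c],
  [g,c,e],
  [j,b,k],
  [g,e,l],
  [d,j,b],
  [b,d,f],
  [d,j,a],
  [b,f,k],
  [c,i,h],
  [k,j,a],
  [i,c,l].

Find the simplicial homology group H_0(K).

Fix the vertex order a < b < c < d < e < f < g < h < i < j < k < l and write every simplex with vertices in increasing order. Then dim K = 2 and the simplices of K are:

  0-simplices (12): a, b, c, d, e, f, g, h, i, j, k, l
  1-simplices (24): ad, af, aj, ak, bd, bf, bj, bk, ce, cg, ch, ci, cl, df, dj, eg, el, fk, gh, gi, gl, hi, il, jk
  2-simplices (14): adf, adj, afk, ajk, bdf, bdj, bfk, bjk, ceg, cgh, chi, cil, egl, gil

giving chain groups C_0 ≅ Z^12, C_1 ≅ Z^24, C_2 ≅ Z^14.

Boundary ∂_1: C_1 → C_0 maps an edge to its endpoints' difference, ∂[p,q] = q − p. For instance
  ∂ce = e − c.
The 12×24 boundary matrix has rank 10 and Smith normal form diag(1,1,1,1,1,1,1,1,1,1).

∂_2: C_2 → C_1 sends each 2-simplex [p,q,r] to [q,r] − [p,r] + [p,q]. For instance
  ∂bdj = dj − bj + bd,
  ∂bjk = jk − bk + bj.
The resulting 24×14 matrix has rank 13, and its Smith normal form has invariant factors (1,1,1,1,1,1,1,1,1,1,1,1,1).

Computing H_k = (kernel of ∂_k) / (image of ∂_{k+1}):

  H_0: rank C_0 − rank ∂_1 = 12 − 10 = 2, and the invariant factors of ∂_1 are all 1, so H_0 = Z^2.

H_0 ≅ Z^2.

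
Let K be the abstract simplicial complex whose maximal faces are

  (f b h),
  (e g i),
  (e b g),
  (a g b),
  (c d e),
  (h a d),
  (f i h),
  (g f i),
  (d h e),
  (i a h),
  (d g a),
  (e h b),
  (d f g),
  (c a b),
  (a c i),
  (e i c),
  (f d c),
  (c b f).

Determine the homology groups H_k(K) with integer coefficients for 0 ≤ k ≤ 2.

Order the vertices as a < b < c < d < e < f < g < h < i. Listing each simplex with vertices in this order, K has dimension 2 with simplices:

  0-simplices (9): a, b, c, d, e, f, g, h, i
  1-simplices (27): ab, ac, ad, ag, ah, ai, bc, be, bf, bg, bh, cd, ce, cf, ci, de, df, dg, dh, eg, eh, ei, fg, fh, fi, gi, hi
  2-simplices (18): abc, abg, aci, adg, adh, ahi, bcf, beg, beh, bfh, cde, cdf, cei, deh, dfg, egi, fgi, fhi

Hence C_0 ≅ Z^9, C_1 ≅ Z^27, C_2 ≅ Z^18.

Boundary ∂_1: C_1 → C_0 maps an edge to its endpoints' difference, ∂[p,q] = q − p. For instance
  ∂dh = h − d.
The 9×27 boundary matrix has rank 8 and Smith normal form diag(1,1,1,1,1,1,1,1).

∂_2: C_2 → C_1 maps a triangle to the signed sum of its edges. For instance
  ∂adh = dh − ah + ad,
  ∂fgi = gi − fi + fg.
As a 27×18 matrix over Z this has rank 17, with invariant factors (1,1,1,1,1,1,1,1,1,1,1,1,1,1,1,1,1).

From H_k ≅ ker(∂_k) / im(∂_{k+1}) we obtain:

  H_0: rank C_0 − rank ∂_1 = 9 − 8 = 1, and the invariant factors of ∂_1 are all 1, so H_0 = Z.
  H_1: rank ker ∂_1 − rank ∂_2 = (27 − 8) − 17 = 2, and the invariant factors of ∂_2 are all 1, so H_1 = Z^2.
  H_2: rank ker ∂_2 − rank ∂_3 = (18 − 17) − 0 = 1, and there is no ∂_3, so H_2 = Z.

H_0 ≅ Z,  H_1 ≅ Z^2,  H_2 ≅ Z.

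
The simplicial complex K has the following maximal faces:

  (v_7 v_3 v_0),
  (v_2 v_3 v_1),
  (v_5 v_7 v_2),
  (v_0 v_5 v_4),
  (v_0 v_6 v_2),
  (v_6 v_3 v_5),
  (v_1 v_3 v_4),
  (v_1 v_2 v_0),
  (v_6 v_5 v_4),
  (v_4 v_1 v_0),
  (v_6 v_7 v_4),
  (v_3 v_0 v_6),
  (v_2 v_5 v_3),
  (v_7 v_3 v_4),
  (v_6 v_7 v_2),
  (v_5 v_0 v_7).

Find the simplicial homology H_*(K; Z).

Order the vertices as v_0 < v_1 < v_2 < v_3 < v_4 < v_5 < v_6 < v_7. Listing each simplex with vertices in this order, K has dimension 2 with simplices:

  0-simplices (8): [v_0], [v_1], [v_2], [v_3], [v_4], [v_5], [v_6], [v_7]
  1-simplices (24): (24 of them)
  2-simplices (16): (16 of them)

Hence C_0 ≅ Z^8, C_1 ≅ Z^24, C_2 ≅ Z^16.

∂_1: C_1 → C_0 sends each edge [p,q] (with p < q) to q − p.
As a 8×24 matrix over Z this has rank 7, with invariant factors (1,1,1,1,1,1,1).

∂_2: C_2 → C_1 sends each 2-simplex [p,q,r] to [q,r] − [p,r] + [p,q]. For instance
  ∂[v_3,v_4,v_7] = [v_4,v_7] − [v_3,v_7] + [v_3,v_4],
  ∂[v_1,v_2,v_3] = [v_2,v_3] − [v_1,v_3] + [v_1,v_2].
The resulting 24×16 matrix has rank 15, and its Smith normal form has invariant factors (1,1,1,1,1,1,1,1,1,1,1,1,1,1,1).

From H_k ≅ ker(∂_k) / im(∂_{k+1}) we obtain:

  H_0: rank C_0 − rank ∂_1 = 8 − 7 = 1, and the invariant factors of ∂_1 are all 1, so H_0 = Z.
  H_1: rank ker ∂_1 − rank ∂_2 = (24 − 7) − 15 = 2, and the invariant factors of ∂_2 are all 1, so H_1 = Z^2.
  H_2: rank ker ∂_2 − rank ∂_3 = (16 − 15) − 0 = 1, and there is no ∂_3, so H_2 = Z.

H_0 ≅ Z,  H_1 ≅ Z^2,  H_2 ≅ Z.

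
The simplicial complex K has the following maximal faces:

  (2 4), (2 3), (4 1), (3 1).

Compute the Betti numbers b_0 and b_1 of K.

We work with the vertex ordering 1 < 2 < 3 < 4. The simplices of K, each written with vertices in increasing order, are:

  0-simplices (4): [1], [2], [3], [4]
  1-simplices (4): [1,3], [1,4], [2,3], [2,4]

Hence C_0 ≅ Z^4, C_1 ≅ Z^4.

Boundary ∂_1: C_1 → C_0 maps an edge to its endpoints' difference, ∂[p,q] = q − p. For instance
  ∂[2,3] = [3] − [2].
The 4×4 boundary matrix has rank 3 and Smith normal form diag(1,1,1).

Computing H_k = (kernel of ∂_k) / (image of ∂_{k+1}):

  H_0: rank C_0 − rank ∂_1 = 4 − 3 = 1, and the invariant factors of ∂_1 are all 1, so H_0 ≅ Z.
  H_1: rank ker ∂_1 − rank ∂_2 = (4 − 3) − 0 = 1, and there is no ∂_2, so H_1 ≅ Z.

As a check, the Euler characteristic is 4 − 4 = 0, which agrees with 1 − 1 = 0.

Hence the Betti numbers are b_0 = 1, b_1 = 1.

b_0 = 1, b_1 = 1.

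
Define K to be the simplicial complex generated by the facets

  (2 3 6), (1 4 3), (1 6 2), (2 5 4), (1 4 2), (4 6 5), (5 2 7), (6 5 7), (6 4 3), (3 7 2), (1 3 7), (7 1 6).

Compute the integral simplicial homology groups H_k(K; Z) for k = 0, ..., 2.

H_0 = Z,  H_1 = Z/2,  H_2 = 0.

K has 7 vertices, 18 edges, 12 triangles.
rank ∂_0 = 0, rank ∂_1 = 6 ⇒ b_0 = 7 − 0 − 6 = 1; all invariant factors of ∂_1 are 1 so no torsion. So H_0 ≅ Z.
rank ∂_1 = 6, rank ∂_2 = 12 ⇒ b_1 = 18 − 6 − 12 = 0; ∂_2 has invariant factor(s) [2] giving torsion. So H_1 ≅ Z/2.
rank ∂_2 = 12, rank ∂_3 = 0 ⇒ b_2 = 12 − 12 − 0 = 0. So H_2 ≅ 0.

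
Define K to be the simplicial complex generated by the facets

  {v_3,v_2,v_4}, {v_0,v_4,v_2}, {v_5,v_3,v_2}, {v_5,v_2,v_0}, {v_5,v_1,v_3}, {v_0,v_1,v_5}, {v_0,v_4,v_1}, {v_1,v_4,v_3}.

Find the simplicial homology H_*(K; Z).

Take the total order v_0 < v_1 < v_2 < v_3 < v_4 < v_5 on the vertex set. Then K (dimension 2) consists of the simplices:

  0-simplices (6): [v_0], [v_1], [v_2], [v_3], [v_4], [v_5]
  1-simplices (12): [v_0,v_1], [v_0,v_2], [v_0,v_4], [v_0,v_5], [v_1,v_3], [v_1,v_4], [v_1,v_5], [v_2,v_3], [v_2,v_4], [v_2,v_5], [v_3,v_4], [v_3,v_5]
  2-simplices (8): [v_0,v_1,v_4], [v_0,v_1,v_5], [v_0,v_2,v_4], [v_0,v_2,v_5], [v_1,v_3,v_4], [v_1,v_3,v_5], [v_2,v_3,v_4], [v_2,v_3,v_5]

giving chain groups C_0 ≅ Z^6, C_1 ≅ Z^12, C_2 ≅ Z^8.

Boundary ∂_1: C_1 → C_0 maps an edge to its endpoints' difference, ∂[p,q] = q − p.
As a 6×12 matrix over Z this has rank 5, with invariant factors (1,1,1,1,1).

Boundary ∂_2: C_2 → C_1 maps a triangle to the signed sum of its edges. For instance
  ∂[v_0,v_2,v_4] = [v_2,v_4] − [v_0,v_4] + [v_0,v_2],
  ∂[v_1,v_3,v_5] = [v_3,v_5] − [v_1,v_5] + [v_1,v_3].
This gives a 12×8 integer matrix of rank 7; reducing to Smith normal form yields diagonal entries (1,1,1,1,1,1,1).

Computing H_k = (kernel of ∂_k) / (image of ∂_{k+1}):

  H_0: rank C_0 − rank ∂_1 = 6 − 5 = 1, and the invariant factors of ∂_1 are all 1, so H_0 = Z.
  H_1: rank ker ∂_1 − rank ∂_2 = (12 − 5) − 7 = 0, and the invariant factors of ∂_2 are all 1, so H_1 = 0.
  H_2: rank ker ∂_2 − rank ∂_3 = (8 − 7) − 0 = 1, and there is no ∂_3, so H_2 = Z.

H_0 ≅ Z,  H_1 = 0,  H_2 ≅ Z.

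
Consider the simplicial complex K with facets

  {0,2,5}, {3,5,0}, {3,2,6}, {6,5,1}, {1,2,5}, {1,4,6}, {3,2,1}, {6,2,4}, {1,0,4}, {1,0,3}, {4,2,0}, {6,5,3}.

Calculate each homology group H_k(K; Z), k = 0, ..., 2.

H_0 = Z,  H_1 = Z/2,  H_2 = 0.

Take the total order 0 < 1 < 2 < 3 < 4 < 5 < 6 on the vertex set. Then K (dimension 2) consists of the simplices:

  0-simplices (7): [0], [1], [2], [3], [4], [5], [6]
  1-simplices (18): [0,1], [0,2], [0,3], [0,4], [0,5], [1,2], [1,3], [1,4], [1,5], [1,6], [2,3], [2,4], [2,5], [2,6], [3,5], [3,6], [4,6], [5,6]
  2-simplices (12): [0,1,3], [0,1,4], [0,2,4], [0,2,5], [0,3,5], [1,2,3], [1,2,5], [1,4,6], [1,5,6], [2,3,6], [2,4,6], [3,5,6]

giving chain groups C_0 ≅ Z^7, C_1 ≅ Z^18, C_2 ≅ Z^12.

Boundary ∂_1: C_1 → C_0 is given by ∂[p,q] = [q] − [p]. For instance
  ∂[2,5] = [5] − [2].
The resulting 7×18 matrix has rank 6, and its Smith normal form has invariant factors (1,1,1,1,1,1).

∂_2: C_2 → C_1 maps a triangle to the signed sum of its edges. For instance
  ∂[2,3,6] = [3,6] − [2,6] + [2,3],
  ∂[0,3,5] = [3,5] − [0,5] + [0,3].
As a 18×12 matrix over Z this has rank 12, with invariant factors (1,1,1,1,1,1,1,1,1,1,1,2).

Reading off H_k = ker ∂_k / im ∂_{k+1}:

  H_0: rank C_0 − rank ∂_1 = 7 − 6 = 1, and the invariant factors of ∂_1 are all 1, so H_0 = Z.
  H_1: rank ker ∂_1 − rank ∂_2 = (18 − 6) − 12 = 0, and ∂_2 has invariant factor 2 > 1, so H_1 = Z/2.
  H_2: rank ker ∂_2 − rank ∂_3 = (12 − 12) − 0 = 0, and there is no ∂_3, so H_2 = 0.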